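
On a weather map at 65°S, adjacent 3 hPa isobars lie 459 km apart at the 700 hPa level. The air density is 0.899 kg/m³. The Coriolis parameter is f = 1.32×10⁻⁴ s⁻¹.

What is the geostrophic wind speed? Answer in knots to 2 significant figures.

11 knots

Pressure gradient: |∂P/∂n| = 300 Pa / 459000 m = 6.54×10⁻⁴ Pa/m
Geostrophic balance (pressure-gradient force = Coriolis force):
V_g = (1/(fρ)) |∂P/∂n| = 6.54×10⁻⁴ / (1.32×10⁻⁴ × 0.899) = 5.51 m/s
Converting: 5.51 m/s × 1.944 = 11 knots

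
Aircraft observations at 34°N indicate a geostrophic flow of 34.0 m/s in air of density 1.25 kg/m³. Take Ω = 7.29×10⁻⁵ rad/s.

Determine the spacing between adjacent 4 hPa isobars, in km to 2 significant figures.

Coriolis parameter at 34°N:
f = 2Ω sin φ = 2 × 7.29×10⁻⁵ × sin 34° = 8.15×10⁻⁵ s⁻¹
Geostrophic balance rearranged: |∂P/∂n| = f ρ V_g
|∂P/∂n| = 8.15×10⁻⁵ × 1.25 × 34.0 = 3.47×10⁻³ Pa/m
Isobar spacing: Δn = ΔP/|∂P/∂n| = 400 Pa / 3.47×10⁻³ Pa/m = 115439 m ≈ 120 km

120 km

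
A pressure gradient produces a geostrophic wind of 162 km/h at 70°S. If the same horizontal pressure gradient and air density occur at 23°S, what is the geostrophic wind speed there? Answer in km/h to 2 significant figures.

With the same pressure gradient and density, V_g ∝ 1/f ∝ 1/sin φ.
V₂ = V₁ · sin φ₁ / sin φ₂ = 162 × sin 70° / sin 23°
V₂ = 162 × 0.9397/0.3907 = 390 km/h

390 km/h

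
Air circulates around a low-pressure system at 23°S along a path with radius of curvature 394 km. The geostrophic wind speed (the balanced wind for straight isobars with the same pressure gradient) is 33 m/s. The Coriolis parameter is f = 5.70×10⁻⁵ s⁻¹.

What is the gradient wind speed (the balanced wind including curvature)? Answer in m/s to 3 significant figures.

18.2 m/s

Around a low, centrifugal force acts outward with Coriolis, so pressure-gradient force balances both:
(1/ρ)|∂P/∂n| = fV + V²/R  →  V² + fR·V − fR·V_g = 0
With fR = 5.70×10⁻⁵ × 394×10³ m = 22.5 m/s:
V = [−fR + √((fR)² + 4 fR V_g)]/2 = [−22.5 + √(22.5² + 4×22.5×33)]/2 = 18.2 m/s
Subgeostrophic (V < V_g = 33 m/s), as expected around a low.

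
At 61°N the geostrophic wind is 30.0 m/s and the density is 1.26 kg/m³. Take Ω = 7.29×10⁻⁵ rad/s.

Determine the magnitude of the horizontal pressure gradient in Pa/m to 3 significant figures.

4.82×10⁻³ Pa/m

Coriolis parameter at 61°N:
f = 2Ω sin φ = 2 × 7.29×10⁻⁵ × sin 61° = 1.28×10⁻⁴ s⁻¹
Geostrophic balance rearranged: |∂P/∂n| = f ρ V_g
|∂P/∂n| = 1.28×10⁻⁴ × 1.26 × 30.0 = 4.82×10⁻³ Pa/m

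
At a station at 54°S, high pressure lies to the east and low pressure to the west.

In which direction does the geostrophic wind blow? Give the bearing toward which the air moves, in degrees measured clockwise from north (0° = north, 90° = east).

The pressure-gradient force points toward the west (bearing 270°).
Geostrophic balance: in the Southern Hemisphere the Coriolis force deflects motion to the left, so the geostrophic wind blows 90° to the left of the pressure-gradient force (low pressure on the right).
Rotating 270° by 90° counterclockwise gives 180° — the wind blows toward the south.

180°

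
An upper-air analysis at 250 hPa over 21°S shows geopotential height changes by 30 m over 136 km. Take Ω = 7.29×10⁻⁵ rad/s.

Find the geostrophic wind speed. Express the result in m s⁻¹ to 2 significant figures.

Coriolis parameter at 21°S:
f = 2Ω sin φ = 2 × 7.29×10⁻⁵ × sin 21° = 5.23×10⁻⁵ s⁻¹
Height gradient: |∂Z/∂n| = 30 m / 136000 m = 2.21×10⁻⁴
On a pressure surface, geostrophic balance gives V_g = (g/f)|∂Z/∂n|:
V_g = 9.81 × 2.21×10⁻⁴ / 5.23×10⁻⁵ = 41.4 m/s

41 m s⁻¹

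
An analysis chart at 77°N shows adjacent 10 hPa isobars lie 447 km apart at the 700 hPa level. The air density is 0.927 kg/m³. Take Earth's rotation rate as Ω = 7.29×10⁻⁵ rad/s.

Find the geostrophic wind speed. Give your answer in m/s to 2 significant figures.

17 m/s

Coriolis parameter at 77°N:
f = 2Ω sin φ = 2 × 7.29×10⁻⁵ × sin 77° = 1.42×10⁻⁴ s⁻¹
Pressure gradient: |∂P/∂n| = 1000 Pa / 447000 m = 2.24×10⁻³ Pa/m
Geostrophic balance (pressure-gradient force = Coriolis force):
V_g = (1/(fρ)) |∂P/∂n| = 2.24×10⁻³ / (1.42×10⁻⁴ × 0.927) = 17.0 m/s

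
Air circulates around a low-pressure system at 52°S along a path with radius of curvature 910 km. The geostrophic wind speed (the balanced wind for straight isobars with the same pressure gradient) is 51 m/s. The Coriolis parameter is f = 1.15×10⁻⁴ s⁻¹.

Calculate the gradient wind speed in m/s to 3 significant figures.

37.5 m/s

Around a low, centrifugal force acts outward with Coriolis, so pressure-gradient force balances both:
(1/ρ)|∂P/∂n| = fV + V²/R  →  V² + fR·V − fR·V_g = 0
With fR = 1.15×10⁻⁴ × 910×10³ m = 105 m/s:
V = [−fR + √((fR)² + 4 fR V_g)]/2 = [−105 + √(105² + 4×105×51)]/2 = 37.5 m/s
Subgeostrophic (V < V_g = 51 m/s), as expected around a low.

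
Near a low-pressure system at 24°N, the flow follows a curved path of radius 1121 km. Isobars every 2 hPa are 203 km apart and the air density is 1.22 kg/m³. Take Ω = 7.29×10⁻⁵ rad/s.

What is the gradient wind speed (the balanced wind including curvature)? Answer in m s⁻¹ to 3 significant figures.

Coriolis parameter at 24°N:
f = 2Ω sin φ = 2 × 7.29×10⁻⁵ × sin 24° = 5.93×10⁻⁵ s⁻¹
Pressure gradient: |∂P/∂n| = 200 Pa / 203000 m = 9.85×10⁻⁴ Pa/m
Geostrophic speed: V_g = |∂P/∂n|/(fρ) = 9.85×10⁻⁴/(5.93×10⁻⁵ × 1.22) = 13.6 m/s
Around a low, centrifugal force acts outward with Coriolis, so pressure-gradient force balances both:
(1/ρ)|∂P/∂n| = fV + V²/R  →  V² + fR·V − fR·V_g = 0
With fR = 5.93×10⁻⁵ × 1121×10³ m = 66.5 m/s:
V = [−fR + √((fR)² + 4 fR V_g)]/2 = [−66.5 + √(66.5² + 4×66.5×13.6)]/2 = 11.6 m/s
Subgeostrophic (V < V_g = 13.6 m/s), as expected around a low.

11.6 m s⁻¹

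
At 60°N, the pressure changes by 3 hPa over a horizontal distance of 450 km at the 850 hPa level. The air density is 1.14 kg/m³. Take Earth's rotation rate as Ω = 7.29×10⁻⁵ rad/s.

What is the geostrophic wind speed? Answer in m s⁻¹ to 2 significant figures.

4.6 m s⁻¹

Coriolis parameter at 60°N:
f = 2Ω sin φ = 2 × 7.29×10⁻⁵ × sin 60° = 1.26×10⁻⁴ s⁻¹
Pressure gradient: |∂P/∂n| = 300 Pa / 450000 m = 6.67×10⁻⁴ Pa/m
Geostrophic balance (pressure-gradient force = Coriolis force):
V_g = (1/(fρ)) |∂P/∂n| = 6.67×10⁻⁴ / (1.26×10⁻⁴ × 1.14) = 4.63 m/s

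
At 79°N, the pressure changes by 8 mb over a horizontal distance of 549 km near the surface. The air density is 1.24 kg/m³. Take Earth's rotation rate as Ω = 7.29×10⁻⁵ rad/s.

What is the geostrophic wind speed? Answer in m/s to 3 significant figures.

Coriolis parameter at 79°N:
f = 2Ω sin φ = 2 × 7.29×10⁻⁵ × sin 79° = 1.43×10⁻⁴ s⁻¹
Pressure gradient: |∂P/∂n| = 800 Pa / 549000 m = 1.46×10⁻³ Pa/m
Geostrophic balance (pressure-gradient force = Coriolis force):
V_g = (1/(fρ)) |∂P/∂n| = 1.46×10⁻³ / (1.43×10⁻⁴ × 1.24) = 8.21 m/s

8.21 m/s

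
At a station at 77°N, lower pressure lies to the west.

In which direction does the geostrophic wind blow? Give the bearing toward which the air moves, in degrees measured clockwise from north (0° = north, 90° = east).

The pressure-gradient force points toward the west (bearing 270°).
Geostrophic balance: in the Northern Hemisphere the Coriolis force deflects motion to the right, so the geostrophic wind blows 90° to the right of the pressure-gradient force (low pressure on the left).
Rotating 270° by 90° clockwise gives 000° — the wind blows toward the north.

000°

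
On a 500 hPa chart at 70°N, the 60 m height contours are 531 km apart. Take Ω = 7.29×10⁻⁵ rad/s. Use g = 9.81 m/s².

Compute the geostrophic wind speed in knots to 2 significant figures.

16 knots

Coriolis parameter at 70°N:
f = 2Ω sin φ = 2 × 7.29×10⁻⁵ × sin 70° = 1.37×10⁻⁴ s⁻¹
Height gradient: |∂Z/∂n| = 60 m / 531000 m = 1.13×10⁻⁴
On a pressure surface, geostrophic balance gives V_g = (g/f)|∂Z/∂n|:
V_g = 9.81 × 1.13×10⁻⁴ / 1.37×10⁻⁴ = 8.09 m/s
Converting: 8.09 m/s × 1.944 = 16 knots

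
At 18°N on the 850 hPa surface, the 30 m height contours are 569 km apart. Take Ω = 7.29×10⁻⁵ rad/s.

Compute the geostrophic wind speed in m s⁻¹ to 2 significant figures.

Coriolis parameter at 18°N:
f = 2Ω sin φ = 2 × 7.29×10⁻⁵ × sin 18° = 4.51×10⁻⁵ s⁻¹
Height gradient: |∂Z/∂n| = 30 m / 569000 m = 5.27×10⁻⁵
On a pressure surface, geostrophic balance gives V_g = (g/f)|∂Z/∂n|:
V_g = 9.81 × 5.27×10⁻⁵ / 4.51×10⁻⁵ = 11.5 m/s

11 m s⁻¹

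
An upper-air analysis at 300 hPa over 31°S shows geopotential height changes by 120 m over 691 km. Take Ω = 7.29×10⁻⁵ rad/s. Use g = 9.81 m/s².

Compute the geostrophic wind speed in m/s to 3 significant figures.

Coriolis parameter at 31°S:
f = 2Ω sin φ = 2 × 7.29×10⁻⁵ × sin 31° = 7.51×10⁻⁵ s⁻¹
Height gradient: |∂Z/∂n| = 120 m / 691000 m = 1.74×10⁻⁴
On a pressure surface, geostrophic balance gives V_g = (g/f)|∂Z/∂n|:
V_g = 9.81 × 1.74×10⁻⁴ / 7.51×10⁻⁵ = 22.7 m/s

22.7 m/s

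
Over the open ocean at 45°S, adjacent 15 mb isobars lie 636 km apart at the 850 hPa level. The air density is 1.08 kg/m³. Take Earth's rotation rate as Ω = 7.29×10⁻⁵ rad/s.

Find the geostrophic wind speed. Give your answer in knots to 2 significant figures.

Coriolis parameter at 45°S:
f = 2Ω sin φ = 2 × 7.29×10⁻⁵ × sin 45° = 1.03×10⁻⁴ s⁻¹
Pressure gradient: |∂P/∂n| = 1500 Pa / 636000 m = 2.36×10⁻³ Pa/m
Geostrophic balance (pressure-gradient force = Coriolis force):
V_g = (1/(fρ)) |∂P/∂n| = 2.36×10⁻³ / (1.03×10⁻⁴ × 1.08) = 21.2 m/s
Converting: 21.2 m/s × 1.944 = 41 knots

41 knots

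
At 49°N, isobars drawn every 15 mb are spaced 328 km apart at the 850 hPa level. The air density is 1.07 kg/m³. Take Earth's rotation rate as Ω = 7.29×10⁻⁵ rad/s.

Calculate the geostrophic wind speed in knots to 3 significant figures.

Coriolis parameter at 49°N:
f = 2Ω sin φ = 2 × 7.29×10⁻⁵ × sin 49° = 1.10×10⁻⁴ s⁻¹
Pressure gradient: |∂P/∂n| = 1500 Pa / 328000 m = 4.57×10⁻³ Pa/m
Geostrophic balance (pressure-gradient force = Coriolis force):
V_g = (1/(fρ)) |∂P/∂n| = 4.57×10⁻³ / (1.10×10⁻⁴ × 1.07) = 38.8 m/s
Converting: 38.8 m/s × 1.944 = 75.5 knots

75.5 knots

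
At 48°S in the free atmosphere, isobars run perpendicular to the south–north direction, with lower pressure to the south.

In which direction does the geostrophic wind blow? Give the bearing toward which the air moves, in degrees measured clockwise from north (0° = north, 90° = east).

090°

The pressure-gradient force points toward the south (bearing 180°).
Geostrophic balance: in the Southern Hemisphere the Coriolis force deflects motion to the left, so the geostrophic wind blows 90° to the left of the pressure-gradient force (low pressure on the right).
Rotating 180° by 90° counterclockwise gives 090° — the wind blows toward the east.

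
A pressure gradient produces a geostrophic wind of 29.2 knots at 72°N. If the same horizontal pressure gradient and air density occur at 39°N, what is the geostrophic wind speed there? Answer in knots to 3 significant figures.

44.1 knots

With the same pressure gradient and density, V_g ∝ 1/f ∝ 1/sin φ.
V₂ = V₁ · sin φ₁ / sin φ₂ = 29.2 × sin 72° / sin 39°
V₂ = 29.2 × 0.9511/0.6293 = 44.1 knots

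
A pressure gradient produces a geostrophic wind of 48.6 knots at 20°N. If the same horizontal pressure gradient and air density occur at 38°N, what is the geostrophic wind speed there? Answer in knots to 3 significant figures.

27.0 knots

With the same pressure gradient and density, V_g ∝ 1/f ∝ 1/sin φ.
V₂ = V₁ · sin φ₁ / sin φ₂ = 48.6 × sin 20° / sin 38°
V₂ = 48.6 × 0.3420/0.6157 = 27.0 knots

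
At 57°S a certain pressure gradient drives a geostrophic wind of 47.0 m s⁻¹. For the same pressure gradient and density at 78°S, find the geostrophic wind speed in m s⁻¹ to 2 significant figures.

40 m s⁻¹

With the same pressure gradient and density, V_g ∝ 1/f ∝ 1/sin φ.
V₂ = V₁ · sin φ₁ / sin φ₂ = 47.0 × sin 57° / sin 78°
V₂ = 47.0 × 0.8387/0.9781 = 40 m s⁻¹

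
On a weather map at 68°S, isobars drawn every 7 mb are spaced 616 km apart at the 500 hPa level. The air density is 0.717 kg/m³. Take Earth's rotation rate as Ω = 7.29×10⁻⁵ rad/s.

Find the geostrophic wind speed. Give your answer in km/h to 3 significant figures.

Coriolis parameter at 68°S:
f = 2Ω sin φ = 2 × 7.29×10⁻⁵ × sin 68° = 1.35×10⁻⁴ s⁻¹
Pressure gradient: |∂P/∂n| = 700 Pa / 616000 m = 1.14×10⁻³ Pa/m
Geostrophic balance (pressure-gradient force = Coriolis force):
V_g = (1/(fρ)) |∂P/∂n| = 1.14×10⁻³ / (1.35×10⁻⁴ × 0.717) = 11.7 m/s
Converting: 11.7 m/s × 3.6 = 42.2 km/h

42.2 km/h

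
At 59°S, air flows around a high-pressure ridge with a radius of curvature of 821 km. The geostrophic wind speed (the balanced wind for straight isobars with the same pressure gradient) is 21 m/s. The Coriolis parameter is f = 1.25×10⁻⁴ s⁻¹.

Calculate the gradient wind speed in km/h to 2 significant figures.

110 km/h

Around a high, pressure-gradient force acts outward with centrifugal, so Coriolis balances both:
fV = (1/ρ)|∂P/∂n| + V²/R  →  V² − fR·V + fR·V_g = 0
With fR = 1.25×10⁻⁴ × 821×10³ m = 103 m/s:
V = [fR − √((fR)² − 4 fR V_g)]/2 = [103 − √(103² − 4×103×21)]/2 = 29.5 m/s
Supergeostrophic (V > V_g = 21 m/s), as expected around a high.
Converting: 29.5 m/s × 3.6 = 110 km/h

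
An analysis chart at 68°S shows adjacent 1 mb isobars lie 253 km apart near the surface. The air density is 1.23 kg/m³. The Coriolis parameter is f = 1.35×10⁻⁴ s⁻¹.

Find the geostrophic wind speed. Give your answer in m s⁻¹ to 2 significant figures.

2.4 m s⁻¹

Pressure gradient: |∂P/∂n| = 100 Pa / 253000 m = 3.95×10⁻⁴ Pa/m
Geostrophic balance (pressure-gradient force = Coriolis force):
V_g = (1/(fρ)) |∂P/∂n| = 3.95×10⁻⁴ / (1.35×10⁻⁴ × 1.23) = 2.38 m/s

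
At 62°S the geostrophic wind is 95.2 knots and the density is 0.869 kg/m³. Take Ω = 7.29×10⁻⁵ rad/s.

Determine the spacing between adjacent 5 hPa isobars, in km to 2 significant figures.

Coriolis parameter at 62°S:
f = 2Ω sin φ = 2 × 7.29×10⁻⁵ × sin 62° = 1.29×10⁻⁴ s⁻¹
Wind speed in SI: 95.2 knots = 49.0 m/s
Geostrophic balance rearranged: |∂P/∂n| = f ρ V_g
|∂P/∂n| = 1.29×10⁻⁴ × 0.869 × 49.0 = 5.48×10⁻³ Pa/m
Isobar spacing: Δn = ΔP/|∂P/∂n| = 500 Pa / 5.48×10⁻³ Pa/m = 91260 m ≈ 91 km

91 km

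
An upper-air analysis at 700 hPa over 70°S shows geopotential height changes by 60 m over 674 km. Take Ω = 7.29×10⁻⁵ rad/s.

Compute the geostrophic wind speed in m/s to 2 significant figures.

Coriolis parameter at 70°S:
f = 2Ω sin φ = 2 × 7.29×10⁻⁵ × sin 70° = 1.37×10⁻⁴ s⁻¹
Height gradient: |∂Z/∂n| = 60 m / 674000 m = 8.90×10⁻⁵
On a pressure surface, geostrophic balance gives V_g = (g/f)|∂Z/∂n|:
V_g = 9.81 × 8.90×10⁻⁵ / 1.37×10⁻⁴ = 6.37 m/s

6.4 m/s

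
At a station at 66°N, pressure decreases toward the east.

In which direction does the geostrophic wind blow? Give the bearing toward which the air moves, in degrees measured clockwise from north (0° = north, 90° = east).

The pressure-gradient force points toward the east (bearing 090°).
Geostrophic balance: in the Northern Hemisphere the Coriolis force deflects motion to the right, so the geostrophic wind blows 90° to the right of the pressure-gradient force (low pressure on the left).
Rotating 090° by 90° clockwise gives 180° — the wind blows toward the south.

180°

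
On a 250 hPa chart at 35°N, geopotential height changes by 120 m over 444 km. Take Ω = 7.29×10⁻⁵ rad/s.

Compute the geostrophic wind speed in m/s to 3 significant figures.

31.7 m/s

Coriolis parameter at 35°N:
f = 2Ω sin φ = 2 × 7.29×10⁻⁵ × sin 35° = 8.36×10⁻⁵ s⁻¹
Height gradient: |∂Z/∂n| = 120 m / 444000 m = 2.70×10⁻⁴
On a pressure surface, geostrophic balance gives V_g = (g/f)|∂Z/∂n|:
V_g = 9.81 × 2.70×10⁻⁴ / 8.36×10⁻⁵ = 31.7 m/s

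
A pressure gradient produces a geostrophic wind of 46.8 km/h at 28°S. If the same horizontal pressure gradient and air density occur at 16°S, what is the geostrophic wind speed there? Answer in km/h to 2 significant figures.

80 km/h

With the same pressure gradient and density, V_g ∝ 1/f ∝ 1/sin φ.
V₂ = V₁ · sin φ₁ / sin φ₂ = 46.8 × sin 28° / sin 16°
V₂ = 46.8 × 0.4695/0.2756 = 80 km/h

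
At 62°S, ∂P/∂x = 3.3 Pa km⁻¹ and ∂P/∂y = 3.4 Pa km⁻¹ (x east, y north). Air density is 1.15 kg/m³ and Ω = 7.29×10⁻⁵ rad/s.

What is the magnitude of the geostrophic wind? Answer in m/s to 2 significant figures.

32 m/s

Coriolis parameter at 62°S:
f = 2Ω sin φ = 2 × 7.29×10⁻⁵ × sin 62° = 1.29×10⁻⁴ s⁻¹
In the Southern Hemisphere f is negative: f = −1.29×10⁻⁴ s⁻¹.
Component geostrophic relations (x east, y north):
u_g = −(1/(fρ)) ∂P/∂y,  v_g = (1/(fρ)) ∂P/∂x
u_g = −(3.4×10⁻³)/(−1.29×10⁻⁴ × 1.15) = 23.0 m/s;  v_g = (3.3×10⁻³)/(−1.29×10⁻⁴ × 1.15) = −22.3 m/s
|V_g| = √(u_g² + v_g²) = 32.0 m/s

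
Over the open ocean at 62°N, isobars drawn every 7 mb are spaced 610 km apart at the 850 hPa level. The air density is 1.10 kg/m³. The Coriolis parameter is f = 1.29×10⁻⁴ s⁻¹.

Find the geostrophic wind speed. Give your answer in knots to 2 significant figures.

16 knots

Pressure gradient: |∂P/∂n| = 700 Pa / 610000 m = 1.15×10⁻³ Pa/m
Geostrophic balance (pressure-gradient force = Coriolis force):
V_g = (1/(fρ)) |∂P/∂n| = 1.15×10⁻³ / (1.29×10⁻⁴ × 1.10) = 8.09 m/s
Converting: 8.09 m/s × 1.944 = 16 knots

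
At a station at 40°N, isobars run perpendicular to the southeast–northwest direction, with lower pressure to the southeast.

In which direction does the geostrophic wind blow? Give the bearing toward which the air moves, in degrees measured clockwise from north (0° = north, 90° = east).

The pressure-gradient force points toward the southeast (bearing 135°).
Geostrophic balance: in the Northern Hemisphere the Coriolis force deflects motion to the right, so the geostrophic wind blows 90° to the right of the pressure-gradient force (low pressure on the left).
Rotating 135° by 90° clockwise gives 225° — the wind blows toward the southwest.

225°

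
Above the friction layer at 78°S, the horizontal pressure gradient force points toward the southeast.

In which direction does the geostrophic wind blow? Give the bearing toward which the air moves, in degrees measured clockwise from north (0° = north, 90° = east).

The pressure-gradient force points toward the southeast (bearing 135°).
Geostrophic balance: in the Southern Hemisphere the Coriolis force deflects motion to the left, so the geostrophic wind blows 90° to the left of the pressure-gradient force (low pressure on the right).
Rotating 135° by 90° counterclockwise gives 045° — the wind blows toward the northeast.

045°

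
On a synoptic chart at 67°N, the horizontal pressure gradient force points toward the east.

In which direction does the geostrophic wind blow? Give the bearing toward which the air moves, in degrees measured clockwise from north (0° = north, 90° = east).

The pressure-gradient force points toward the east (bearing 090°).
Geostrophic balance: in the Northern Hemisphere the Coriolis force deflects motion to the right, so the geostrophic wind blows 90° to the right of the pressure-gradient force (low pressure on the left).
Rotating 090° by 90° clockwise gives 180° — the wind blows toward the south.

180°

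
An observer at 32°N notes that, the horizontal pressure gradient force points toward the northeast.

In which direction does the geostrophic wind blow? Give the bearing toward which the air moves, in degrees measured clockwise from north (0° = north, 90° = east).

The pressure-gradient force points toward the northeast (bearing 045°).
Geostrophic balance: in the Northern Hemisphere the Coriolis force deflects motion to the right, so the geostrophic wind blows 90° to the right of the pressure-gradient force (low pressure on the left).
Rotating 045° by 90° clockwise gives 135° — the wind blows toward the southeast.

135°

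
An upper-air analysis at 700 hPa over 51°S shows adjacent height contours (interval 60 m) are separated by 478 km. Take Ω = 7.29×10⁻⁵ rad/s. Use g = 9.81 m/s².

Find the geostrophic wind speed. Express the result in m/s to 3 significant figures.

Coriolis parameter at 51°S:
f = 2Ω sin φ = 2 × 7.29×10⁻⁵ × sin 51° = 1.13×10⁻⁴ s⁻¹
Height gradient: |∂Z/∂n| = 60 m / 478000 m = 1.26×10⁻⁴
On a pressure surface, geostrophic balance gives V_g = (g/f)|∂Z/∂n|:
V_g = 9.81 × 1.26×10⁻⁴ / 1.13×10⁻⁴ = 10.9 m/s

10.9 m/s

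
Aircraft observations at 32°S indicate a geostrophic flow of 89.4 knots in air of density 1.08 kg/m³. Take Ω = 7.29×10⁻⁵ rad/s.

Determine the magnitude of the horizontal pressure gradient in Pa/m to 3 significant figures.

Coriolis parameter at 32°S:
f = 2Ω sin φ = 2 × 7.29×10⁻⁵ × sin 32° = 7.73×10⁻⁵ s⁻¹
Wind speed in SI: 89.4 knots = 46.0 m/s
Geostrophic balance rearranged: |∂P/∂n| = f ρ V_g
|∂P/∂n| = 7.73×10⁻⁵ × 1.08 × 46.0 = 3.84×10⁻³ Pa/m

3.84×10⁻³ Pa/m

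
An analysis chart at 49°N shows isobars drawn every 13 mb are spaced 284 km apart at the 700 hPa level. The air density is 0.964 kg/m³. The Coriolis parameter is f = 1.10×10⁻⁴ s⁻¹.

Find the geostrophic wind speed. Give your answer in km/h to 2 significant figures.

160 km/h

Pressure gradient: |∂P/∂n| = 1300 Pa / 284000 m = 4.58×10⁻³ Pa/m
Geostrophic balance (pressure-gradient force = Coriolis force):
V_g = (1/(fρ)) |∂P/∂n| = 4.58×10⁻³ / (1.10×10⁻⁴ × 0.964) = 43.2 m/s
Converting: 43.2 m/s × 3.6 = 160 km/h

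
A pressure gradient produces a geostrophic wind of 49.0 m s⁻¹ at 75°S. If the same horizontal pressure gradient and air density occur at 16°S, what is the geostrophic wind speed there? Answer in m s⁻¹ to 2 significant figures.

170 m s⁻¹

With the same pressure gradient and density, V_g ∝ 1/f ∝ 1/sin φ.
V₂ = V₁ · sin φ₁ / sin φ₂ = 49.0 × sin 75° / sin 16°
V₂ = 49.0 × 0.9659/0.2756 = 170 m s⁻¹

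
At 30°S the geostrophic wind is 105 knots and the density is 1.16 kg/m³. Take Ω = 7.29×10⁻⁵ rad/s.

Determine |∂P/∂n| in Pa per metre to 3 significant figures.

Coriolis parameter at 30°S:
f = 2Ω sin φ = 2 × 7.29×10⁻⁵ × sin 30° = 7.29×10⁻⁵ s⁻¹
Wind speed in SI: 105 knots = 54.0 m/s
Geostrophic balance rearranged: |∂P/∂n| = f ρ V_g
|∂P/∂n| = 7.29×10⁻⁵ × 1.16 × 54.0 = 4.57×10⁻³ Pa/m

4.57×10⁻³ Pa/m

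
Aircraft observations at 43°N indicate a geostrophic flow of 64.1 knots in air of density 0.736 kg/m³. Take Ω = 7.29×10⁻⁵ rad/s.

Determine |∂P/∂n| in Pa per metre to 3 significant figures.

2.41×10⁻³ Pa/m

Coriolis parameter at 43°N:
f = 2Ω sin φ = 2 × 7.29×10⁻⁵ × sin 43° = 9.94×10⁻⁵ s⁻¹
Wind speed in SI: 64.1 knots = 33.0 m/s
Geostrophic balance rearranged: |∂P/∂n| = f ρ V_g
|∂P/∂n| = 9.94×10⁻⁵ × 0.736 × 33.0 = 2.41×10⁻³ Pa/m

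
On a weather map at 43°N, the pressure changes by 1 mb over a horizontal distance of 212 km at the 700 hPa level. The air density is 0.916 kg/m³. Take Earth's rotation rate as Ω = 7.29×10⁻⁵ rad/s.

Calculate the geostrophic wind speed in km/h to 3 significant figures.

Coriolis parameter at 43°N:
f = 2Ω sin φ = 2 × 7.29×10⁻⁵ × sin 43° = 9.94×10⁻⁵ s⁻¹
Pressure gradient: |∂P/∂n| = 100 Pa / 212000 m = 4.72×10⁻⁴ Pa/m
Geostrophic balance (pressure-gradient force = Coriolis force):
V_g = (1/(fρ)) |∂P/∂n| = 4.72×10⁻⁴ / (9.94×10⁻⁵ × 0.916) = 5.18 m/s
Converting: 5.18 m/s × 3.6 = 18.6 km/h

18.6 km/h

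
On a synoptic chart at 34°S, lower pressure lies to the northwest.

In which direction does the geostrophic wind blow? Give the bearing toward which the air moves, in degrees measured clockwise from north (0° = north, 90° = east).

The pressure-gradient force points toward the northwest (bearing 315°).
Geostrophic balance: in the Southern Hemisphere the Coriolis force deflects motion to the left, so the geostrophic wind blows 90° to the left of the pressure-gradient force (low pressure on the right).
Rotating 315° by 90° counterclockwise gives 225° — the wind blows toward the southwest.

225°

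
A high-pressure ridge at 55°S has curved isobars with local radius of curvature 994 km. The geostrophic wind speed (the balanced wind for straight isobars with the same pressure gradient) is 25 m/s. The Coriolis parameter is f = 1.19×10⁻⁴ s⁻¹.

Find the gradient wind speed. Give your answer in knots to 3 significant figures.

Around a high, pressure-gradient force acts outward with centrifugal, so Coriolis balances both:
fV = (1/ρ)|∂P/∂n| + V²/R  →  V² − fR·V + fR·V_g = 0
With fR = 1.19×10⁻⁴ × 994×10³ m = 118 m/s:
V = [fR − √((fR)² − 4 fR V_g)]/2 = [118 − √(118² − 4×118×25)]/2 = 35.9 m/s
Supergeostrophic (V > V_g = 25 m/s), as expected around a high.
Converting: 35.9 m/s × 1.944 = 69.8 knots

69.8 knots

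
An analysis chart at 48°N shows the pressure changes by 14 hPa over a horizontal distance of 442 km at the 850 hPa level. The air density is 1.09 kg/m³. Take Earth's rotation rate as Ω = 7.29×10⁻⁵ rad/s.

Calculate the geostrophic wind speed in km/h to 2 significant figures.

Coriolis parameter at 48°N:
f = 2Ω sin φ = 2 × 7.29×10⁻⁵ × sin 48° = 1.08×10⁻⁴ s⁻¹
Pressure gradient: |∂P/∂n| = 1400 Pa / 442000 m = 3.17×10⁻³ Pa/m
Geostrophic balance (pressure-gradient force = Coriolis force):
V_g = (1/(fρ)) |∂P/∂n| = 3.17×10⁻³ / (1.08×10⁻⁴ × 1.09) = 26.8 m/s
Converting: 26.8 m/s × 3.6 = 97 km/h

97 km/h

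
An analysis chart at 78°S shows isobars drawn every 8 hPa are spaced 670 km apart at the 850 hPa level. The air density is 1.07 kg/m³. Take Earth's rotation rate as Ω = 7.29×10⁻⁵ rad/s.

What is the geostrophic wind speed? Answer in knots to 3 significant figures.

Coriolis parameter at 78°S:
f = 2Ω sin φ = 2 × 7.29×10⁻⁵ × sin 78° = 1.43×10⁻⁴ s⁻¹
Pressure gradient: |∂P/∂n| = 800 Pa / 670000 m = 1.19×10⁻³ Pa/m
Geostrophic balance (pressure-gradient force = Coriolis force):
V_g = (1/(fρ)) |∂P/∂n| = 1.19×10⁻³ / (1.43×10⁻⁴ × 1.07) = 7.82 m/s
Converting: 7.82 m/s × 1.944 = 15.2 knots

15.2 knots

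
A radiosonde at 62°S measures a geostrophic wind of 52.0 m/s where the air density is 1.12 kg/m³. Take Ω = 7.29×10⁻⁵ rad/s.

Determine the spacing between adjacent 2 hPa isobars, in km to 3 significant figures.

26.7 km

Coriolis parameter at 62°S:
f = 2Ω sin φ = 2 × 7.29×10⁻⁵ × sin 62° = 1.29×10⁻⁴ s⁻¹
Geostrophic balance rearranged: |∂P/∂n| = f ρ V_g
|∂P/∂n| = 1.29×10⁻⁴ × 1.12 × 52.0 = 7.50×10⁻³ Pa/m
Isobar spacing: Δn = ΔP/|∂P/∂n| = 200 Pa / 7.50×10⁻³ Pa/m = 26676 m ≈ 26.7 km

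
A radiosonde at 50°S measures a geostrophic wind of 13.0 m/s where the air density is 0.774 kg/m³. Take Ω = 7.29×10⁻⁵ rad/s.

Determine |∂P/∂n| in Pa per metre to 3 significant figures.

1.12×10⁻³ Pa/m

Coriolis parameter at 50°S:
f = 2Ω sin φ = 2 × 7.29×10⁻⁵ × sin 50° = 1.12×10⁻⁴ s⁻¹
Geostrophic balance rearranged: |∂P/∂n| = f ρ V_g
|∂P/∂n| = 1.12×10⁻⁴ × 0.774 × 13.0 = 1.12×10⁻³ Pa/m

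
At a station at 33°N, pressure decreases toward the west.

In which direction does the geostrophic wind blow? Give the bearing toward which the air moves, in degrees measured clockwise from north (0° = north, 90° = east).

The pressure-gradient force points toward the west (bearing 270°).
Geostrophic balance: in the Northern Hemisphere the Coriolis force deflects motion to the right, so the geostrophic wind blows 90° to the right of the pressure-gradient force (low pressure on the left).
Rotating 270° by 90° clockwise gives 000° — the wind blows toward the north.

000°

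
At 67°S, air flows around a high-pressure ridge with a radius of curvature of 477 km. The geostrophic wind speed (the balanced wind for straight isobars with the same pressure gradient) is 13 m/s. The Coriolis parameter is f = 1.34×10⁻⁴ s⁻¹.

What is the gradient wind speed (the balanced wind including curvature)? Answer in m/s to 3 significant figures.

Around a high, pressure-gradient force acts outward with centrifugal, so Coriolis balances both:
fV = (1/ρ)|∂P/∂n| + V²/R  →  V² − fR·V + fR·V_g = 0
With fR = 1.34×10⁻⁴ × 477×10³ m = 63.9 m/s:
V = [fR − √((fR)² − 4 fR V_g)]/2 = [63.9 − √(63.9² − 4×63.9×13)]/2 = 18.2 m/s
Supergeostrophic (V > V_g = 13 m/s), as expected around a high.

18.2 m/s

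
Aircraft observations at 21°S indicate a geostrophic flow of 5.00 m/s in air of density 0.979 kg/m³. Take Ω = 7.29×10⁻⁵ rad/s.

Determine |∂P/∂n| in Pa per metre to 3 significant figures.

2.56×10⁻⁴ Pa/m

Coriolis parameter at 21°S:
f = 2Ω sin φ = 2 × 7.29×10⁻⁵ × sin 21° = 5.23×10⁻⁵ s⁻¹
Geostrophic balance rearranged: |∂P/∂n| = f ρ V_g
|∂P/∂n| = 5.23×10⁻⁵ × 0.979 × 5.00 = 2.56×10⁻⁴ Pa/m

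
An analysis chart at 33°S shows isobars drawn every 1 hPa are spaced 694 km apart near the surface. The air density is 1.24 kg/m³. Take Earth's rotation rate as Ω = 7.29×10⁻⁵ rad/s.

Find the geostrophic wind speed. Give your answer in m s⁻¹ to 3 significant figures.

1.46 m s⁻¹

Coriolis parameter at 33°S:
f = 2Ω sin φ = 2 × 7.29×10⁻⁵ × sin 33° = 7.94×10⁻⁵ s⁻¹
Pressure gradient: |∂P/∂n| = 100 Pa / 694000 m = 1.44×10⁻⁴ Pa/m
Geostrophic balance (pressure-gradient force = Coriolis force):
V_g = (1/(fρ)) |∂P/∂n| = 1.44×10⁻⁴ / (7.94×10⁻⁵ × 1.24) = 1.46 m/s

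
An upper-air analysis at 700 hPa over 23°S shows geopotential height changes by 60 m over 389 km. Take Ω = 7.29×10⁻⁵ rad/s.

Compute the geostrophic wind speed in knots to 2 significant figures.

Coriolis parameter at 23°S:
f = 2Ω sin φ = 2 × 7.29×10⁻⁵ × sin 23° = 5.70×10⁻⁵ s⁻¹
Height gradient: |∂Z/∂n| = 60 m / 389000 m = 1.54×10⁻⁴
On a pressure surface, geostrophic balance gives V_g = (g/f)|∂Z/∂n|:
V_g = 9.81 × 1.54×10⁻⁴ / 5.70×10⁻⁵ = 26.6 m/s
Converting: 26.6 m/s × 1.944 = 52 knots

52 knots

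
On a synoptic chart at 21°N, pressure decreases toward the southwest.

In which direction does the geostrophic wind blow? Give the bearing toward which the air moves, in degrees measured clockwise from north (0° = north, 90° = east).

The pressure-gradient force points toward the southwest (bearing 225°).
Geostrophic balance: in the Northern Hemisphere the Coriolis force deflects motion to the right, so the geostrophic wind blows 90° to the right of the pressure-gradient force (low pressure on the left).
Rotating 225° by 90° clockwise gives 315° — the wind blows toward the northwest.

315°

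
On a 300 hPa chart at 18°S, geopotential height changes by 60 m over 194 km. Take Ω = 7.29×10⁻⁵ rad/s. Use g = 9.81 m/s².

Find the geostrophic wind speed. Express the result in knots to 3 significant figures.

131 knots

Coriolis parameter at 18°S:
f = 2Ω sin φ = 2 × 7.29×10⁻⁵ × sin 18° = 4.51×10⁻⁵ s⁻¹
Height gradient: |∂Z/∂n| = 60 m / 194000 m = 3.09×10⁻⁴
On a pressure surface, geostrophic balance gives V_g = (g/f)|∂Z/∂n|:
V_g = 9.81 × 3.09×10⁻⁴ / 4.51×10⁻⁵ = 67.3 m/s
Converting: 67.3 m/s × 1.944 = 131 knots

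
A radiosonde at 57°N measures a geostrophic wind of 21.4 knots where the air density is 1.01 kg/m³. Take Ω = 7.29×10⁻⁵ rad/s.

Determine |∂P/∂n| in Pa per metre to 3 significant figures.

1.36×10⁻³ Pa/m

Coriolis parameter at 57°N:
f = 2Ω sin φ = 2 × 7.29×10⁻⁵ × sin 57° = 1.22×10⁻⁴ s⁻¹
Wind speed in SI: 21.4 knots = 11.0 m/s
Geostrophic balance rearranged: |∂P/∂n| = f ρ V_g
|∂P/∂n| = 1.22×10⁻⁴ × 1.01 × 11.0 = 1.36×10⁻³ Pa/m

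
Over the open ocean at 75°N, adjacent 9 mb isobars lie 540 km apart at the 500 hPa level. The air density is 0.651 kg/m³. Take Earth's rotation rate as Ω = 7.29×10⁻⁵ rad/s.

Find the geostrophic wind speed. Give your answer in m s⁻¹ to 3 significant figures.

Coriolis parameter at 75°N:
f = 2Ω sin φ = 2 × 7.29×10⁻⁵ × sin 75° = 1.41×10⁻⁴ s⁻¹
Pressure gradient: |∂P/∂n| = 900 Pa / 540000 m = 1.67×10⁻³ Pa/m
Geostrophic balance (pressure-gradient force = Coriolis force):
V_g = (1/(fρ)) |∂P/∂n| = 1.67×10⁻³ / (1.41×10⁻⁴ × 0.651) = 18.2 m/s

18.2 m s⁻¹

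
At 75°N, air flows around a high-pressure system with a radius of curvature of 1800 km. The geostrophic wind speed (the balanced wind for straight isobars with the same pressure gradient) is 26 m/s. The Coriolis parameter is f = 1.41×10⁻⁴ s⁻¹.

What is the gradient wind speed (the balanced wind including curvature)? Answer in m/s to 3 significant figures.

29.4 m/s

Around a high, pressure-gradient force acts outward with centrifugal, so Coriolis balances both:
fV = (1/ρ)|∂P/∂n| + V²/R  →  V² − fR·V + fR·V_g = 0
With fR = 1.41×10⁻⁴ × 1800×10³ m = 254 m/s:
V = [fR − √((fR)² − 4 fR V_g)]/2 = [254 − √(254² − 4×254×26)]/2 = 29.4 m/s
Supergeostrophic (V > V_g = 26 m/s), as expected around a high.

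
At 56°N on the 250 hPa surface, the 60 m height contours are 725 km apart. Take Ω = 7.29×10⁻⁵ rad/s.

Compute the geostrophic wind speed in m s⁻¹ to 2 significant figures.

6.7 m s⁻¹

Coriolis parameter at 56°N:
f = 2Ω sin φ = 2 × 7.29×10⁻⁵ × sin 56° = 1.21×10⁻⁴ s⁻¹
Height gradient: |∂Z/∂n| = 60 m / 725000 m = 8.28×10⁻⁵
On a pressure surface, geostrophic balance gives V_g = (g/f)|∂Z/∂n|:
V_g = 9.81 × 8.28×10⁻⁵ / 1.21×10⁻⁴ = 6.72 m/s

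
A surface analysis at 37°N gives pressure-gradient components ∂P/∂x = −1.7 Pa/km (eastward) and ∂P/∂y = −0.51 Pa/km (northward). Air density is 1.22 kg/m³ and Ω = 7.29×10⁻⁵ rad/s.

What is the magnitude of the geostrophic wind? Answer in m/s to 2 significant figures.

17 m/s

Coriolis parameter at 37°N:
f = 2Ω sin φ = 2 × 7.29×10⁻⁵ × sin 37° = 8.77×10⁻⁵ s⁻¹
Component geostrophic relations (x east, y north):
u_g = −(1/(fρ)) ∂P/∂y,  v_g = (1/(fρ)) ∂P/∂x
u_g = −(−0.51×10⁻³)/(8.77×10⁻⁵ × 1.22) = 4.76 m/s;  v_g = (−1.7×10⁻³)/(8.77×10⁻⁵ × 1.22) = −15.9 m/s
|V_g| = √(u_g² + v_g²) = 16.6 m/s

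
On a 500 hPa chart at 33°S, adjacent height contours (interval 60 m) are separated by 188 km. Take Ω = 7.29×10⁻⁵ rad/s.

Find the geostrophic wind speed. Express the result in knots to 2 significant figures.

77 knots

Coriolis parameter at 33°S:
f = 2Ω sin φ = 2 × 7.29×10⁻⁵ × sin 33° = 7.94×10⁻⁵ s⁻¹
Height gradient: |∂Z/∂n| = 60 m / 188000 m = 3.19×10⁻⁴
On a pressure surface, geostrophic balance gives V_g = (g/f)|∂Z/∂n|:
V_g = 9.81 × 3.19×10⁻⁴ / 7.94×10⁻⁵ = 39.4 m/s
Converting: 39.4 m/s × 1.944 = 77 knots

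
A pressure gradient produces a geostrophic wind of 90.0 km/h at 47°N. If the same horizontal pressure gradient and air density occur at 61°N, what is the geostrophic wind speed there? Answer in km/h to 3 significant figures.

With the same pressure gradient and density, V_g ∝ 1/f ∝ 1/sin φ.
V₂ = V₁ · sin φ₁ / sin φ₂ = 90.0 × sin 47° / sin 61°
V₂ = 90.0 × 0.7314/0.8746 = 75.3 km/h

75.3 km/h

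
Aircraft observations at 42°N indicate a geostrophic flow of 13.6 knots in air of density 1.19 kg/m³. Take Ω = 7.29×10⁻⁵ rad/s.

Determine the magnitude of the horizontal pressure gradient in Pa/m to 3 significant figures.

8.12×10⁻⁴ Pa/m

Coriolis parameter at 42°N:
f = 2Ω sin φ = 2 × 7.29×10⁻⁵ × sin 42° = 9.76×10⁻⁵ s⁻¹
Wind speed in SI: 13.6 knots = 7.00 m/s
Geostrophic balance rearranged: |∂P/∂n| = f ρ V_g
|∂P/∂n| = 9.76×10⁻⁵ × 1.19 × 7.00 = 8.12×10⁻⁴ Pa/m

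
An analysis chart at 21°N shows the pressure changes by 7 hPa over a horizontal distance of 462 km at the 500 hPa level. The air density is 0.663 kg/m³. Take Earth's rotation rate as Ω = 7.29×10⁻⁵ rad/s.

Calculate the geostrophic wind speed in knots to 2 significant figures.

Coriolis parameter at 21°N:
f = 2Ω sin φ = 2 × 7.29×10⁻⁵ × sin 21° = 5.23×10⁻⁵ s⁻¹
Pressure gradient: |∂P/∂n| = 700 Pa / 462000 m = 1.52×10⁻³ Pa/m
Geostrophic balance (pressure-gradient force = Coriolis force):
V_g = (1/(fρ)) |∂P/∂n| = 1.52×10⁻³ / (5.23×10⁻⁵ × 0.663) = 43.7 m/s
Converting: 43.7 m/s × 1.944 = 85 knots

85 knots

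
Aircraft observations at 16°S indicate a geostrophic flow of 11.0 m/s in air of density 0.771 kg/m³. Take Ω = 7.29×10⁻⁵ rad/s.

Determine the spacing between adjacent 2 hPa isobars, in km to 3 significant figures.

Coriolis parameter at 16°S:
f = 2Ω sin φ = 2 × 7.29×10⁻⁵ × sin 16° = 4.02×10⁻⁵ s⁻¹
Geostrophic balance rearranged: |∂P/∂n| = f ρ V_g
|∂P/∂n| = 4.02×10⁻⁵ × 0.771 × 11.0 = 3.41×10⁻⁴ Pa/m
Isobar spacing: Δn = ΔP/|∂P/∂n| = 200 Pa / 3.41×10⁻⁴ Pa/m = 586796 m ≈ 587 km

587 km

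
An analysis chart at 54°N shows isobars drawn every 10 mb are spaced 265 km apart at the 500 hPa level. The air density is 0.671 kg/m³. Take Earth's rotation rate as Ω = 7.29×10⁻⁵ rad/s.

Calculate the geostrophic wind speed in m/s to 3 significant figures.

47.7 m/s

Coriolis parameter at 54°N:
f = 2Ω sin φ = 2 × 7.29×10⁻⁵ × sin 54° = 1.18×10⁻⁴ s⁻¹
Pressure gradient: |∂P/∂n| = 1000 Pa / 265000 m = 3.77×10⁻³ Pa/m
Geostrophic balance (pressure-gradient force = Coriolis force):
V_g = (1/(fρ)) |∂P/∂n| = 3.77×10⁻³ / (1.18×10⁻⁴ × 0.671) = 47.7 m/s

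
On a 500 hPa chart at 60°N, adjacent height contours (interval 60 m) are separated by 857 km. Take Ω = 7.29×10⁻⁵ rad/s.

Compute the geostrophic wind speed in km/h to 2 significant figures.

Coriolis parameter at 60°N:
f = 2Ω sin φ = 2 × 7.29×10⁻⁵ × sin 60° = 1.26×10⁻⁴ s⁻¹
Height gradient: |∂Z/∂n| = 60 m / 857000 m = 7.00×10⁻⁵
On a pressure surface, geostrophic balance gives V_g = (g/f)|∂Z/∂n|:
V_g = 9.81 × 7.00×10⁻⁵ / 1.26×10⁻⁴ = 5.44 m/s
Converting: 5.44 m/s × 3.6 = 20 km/h

20 km/h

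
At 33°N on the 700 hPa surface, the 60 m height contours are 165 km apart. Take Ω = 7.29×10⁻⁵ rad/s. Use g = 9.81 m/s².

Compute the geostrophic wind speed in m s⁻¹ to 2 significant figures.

Coriolis parameter at 33°N:
f = 2Ω sin φ = 2 × 7.29×10⁻⁵ × sin 33° = 7.94×10⁻⁵ s⁻¹
Height gradient: |∂Z/∂n| = 60 m / 165000 m = 3.64×10⁻⁴
On a pressure surface, geostrophic balance gives V_g = (g/f)|∂Z/∂n|:
V_g = 9.81 × 3.64×10⁻⁴ / 7.94×10⁻⁵ = 44.9 m/s

45 m s⁻¹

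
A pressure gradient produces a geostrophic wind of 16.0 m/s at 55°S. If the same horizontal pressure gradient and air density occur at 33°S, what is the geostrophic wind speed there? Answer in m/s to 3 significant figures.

With the same pressure gradient and density, V_g ∝ 1/f ∝ 1/sin φ.
V₂ = V₁ · sin φ₁ / sin φ₂ = 16.0 × sin 55° / sin 33°
V₂ = 16.0 × 0.8192/0.5446 = 24.1 m/s

24.1 m/s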